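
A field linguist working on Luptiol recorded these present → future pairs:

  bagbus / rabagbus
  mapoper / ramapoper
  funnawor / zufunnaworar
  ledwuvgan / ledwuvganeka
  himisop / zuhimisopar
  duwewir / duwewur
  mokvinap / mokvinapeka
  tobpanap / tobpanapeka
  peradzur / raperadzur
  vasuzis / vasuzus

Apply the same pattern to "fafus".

"fafus" has last vowel 'u'. The stems whose last vowel is 'u' (bagbus → rabagbus, peradzur → raperadzur) add the prefix ra-.
The other patterns: stems whose last vowel is 'i' change the last vowel to 'u'; stems whose last vowel is 'o' add zu- … -ar around the stem; stems whose last vowel is 'a' add -eka.
So fafus → rafafus.

rafafus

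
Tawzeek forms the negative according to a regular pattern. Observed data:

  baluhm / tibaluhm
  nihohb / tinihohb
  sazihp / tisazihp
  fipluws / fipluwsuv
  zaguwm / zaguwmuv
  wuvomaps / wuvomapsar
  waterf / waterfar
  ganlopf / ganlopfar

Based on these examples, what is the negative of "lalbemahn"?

tilalbemahn

"lalbemahn" has second-to-last letter 'h'. The stems whose second-to-last letter is 'h' (baluhm → tibaluhm, nihohb → tinihohb, sazihp → tisazihp) add the prefix ti-.
The other patterns: stems whose second-to-last letter is 'w' add -uv; stems whose second-to-last letter is 'p' or 'r' add -ar.
So lalbemahn → tilalbemahn.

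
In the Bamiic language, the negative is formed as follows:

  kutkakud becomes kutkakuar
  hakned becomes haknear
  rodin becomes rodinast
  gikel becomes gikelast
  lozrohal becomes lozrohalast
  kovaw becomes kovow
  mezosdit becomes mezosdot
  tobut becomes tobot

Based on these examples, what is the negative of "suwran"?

suwranast

hakned and gikel both have last vowel 'e' yet inflect differently (haknear, gikelast), so the last vowel is not what conditions the rule; the final letter is.
"suwran" ends in -n. The one such stem in the data (rodin → rodinast) adds -ast, so the same rule applies.
So suwran → suwranast.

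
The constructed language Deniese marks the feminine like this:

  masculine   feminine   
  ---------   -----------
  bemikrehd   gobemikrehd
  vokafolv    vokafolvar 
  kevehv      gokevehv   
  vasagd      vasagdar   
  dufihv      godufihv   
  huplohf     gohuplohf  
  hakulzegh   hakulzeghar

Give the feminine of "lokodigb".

lokodigbar

"lokodigb" has second-to-last letter 'g'. The stems whose second-to-last letter is 'g' (vasagd → vasagdar, hakulzegh → hakulzeghar) add -ar.
So lokodigb → lokodigbar.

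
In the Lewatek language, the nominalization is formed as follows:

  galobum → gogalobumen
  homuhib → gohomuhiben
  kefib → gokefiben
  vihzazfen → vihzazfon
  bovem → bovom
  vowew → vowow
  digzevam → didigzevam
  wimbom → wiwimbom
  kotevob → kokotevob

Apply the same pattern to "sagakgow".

"sagakgow" has last vowel 'o'. The stems whose last vowel is 'o' (wimbom → wiwimbom, kotevob → kokotevob) repeat the first consonant+vowel as a prefix.
The other patterns: stems whose last vowel is 'i' or 'u' add go- … -en around the stem; stems whose last vowel is 'e' change the last vowel to 'o'.
So sagakgow → sasagakgow.

sasagakgow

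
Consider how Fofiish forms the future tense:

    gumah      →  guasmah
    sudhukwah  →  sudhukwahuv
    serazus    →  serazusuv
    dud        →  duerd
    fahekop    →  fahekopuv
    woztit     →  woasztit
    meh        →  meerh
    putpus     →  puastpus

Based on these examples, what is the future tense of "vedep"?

veasdep

meh and gumah both end in -h yet inflect differently (meerh, guasmah), so the final letter is not what conditions the rule; the number of vowels is.
"vedep" has 2 vowels. The stems with 2 vowels (gumah → guasmah, woztit → woasztit, putpus → puastpus) insert -as- after the first vowel.
The other patterns: stems with 1 vowel insert -er- after the first vowel; stems with 3 vowels add -uv.
So vedep → veasdep.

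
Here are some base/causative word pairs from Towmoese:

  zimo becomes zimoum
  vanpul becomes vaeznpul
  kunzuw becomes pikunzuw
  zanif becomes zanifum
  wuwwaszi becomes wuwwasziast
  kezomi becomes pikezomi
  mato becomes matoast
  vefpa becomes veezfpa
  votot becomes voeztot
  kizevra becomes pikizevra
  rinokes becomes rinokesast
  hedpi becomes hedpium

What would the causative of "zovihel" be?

"zovihel" begins with z-. The stems beginning with z- (zimo → zimoum, zanif → zanifum) add -um.
The other patterns: stems beginning with k- add the prefix pi-; stems beginning with v- insert -ez- after the first vowel; stems beginning with m-, r- or w- add -ast.
So zovihel → zovihelum.

zovihelum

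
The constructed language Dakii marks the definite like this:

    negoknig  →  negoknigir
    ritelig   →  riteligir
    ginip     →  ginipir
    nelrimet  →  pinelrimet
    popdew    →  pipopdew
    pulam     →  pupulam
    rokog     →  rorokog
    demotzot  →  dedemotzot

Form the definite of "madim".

madimir

negoknig and rokog both end in -g yet inflect differently (negoknigir, rorokog), so the final letter is not what conditions the rule; the last vowel is.
"madim" has last vowel 'i'. The stems whose last vowel is 'i' (negoknig → negoknigir, ritelig → riteligir, ginip → ginipir) add -ir.
So madim → madimir.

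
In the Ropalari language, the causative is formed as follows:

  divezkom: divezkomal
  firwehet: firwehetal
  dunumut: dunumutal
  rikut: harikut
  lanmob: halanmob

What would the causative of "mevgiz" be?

hamevgiz

rikut and firwehet both end in -t yet inflect differently (harikut, firwehetal), so the final letter is not what conditions the rule; the number of vowels is.
"mevgiz" has 2 vowels. The stems with 2 vowels (rikut → harikut, lanmob → halanmob) add the prefix ha-.
The other pattern: stems with 3 vowels add -al.
So mevgiz → hamevgiz.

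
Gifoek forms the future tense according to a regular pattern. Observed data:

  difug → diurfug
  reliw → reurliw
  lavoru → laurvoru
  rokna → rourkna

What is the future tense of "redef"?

Every pair shown (difug → diurfug, reliw → reurliw, lavoru → laurvoru, …) follows the same rule: insert -ur- after the first vowel.
So redef → reurdef.

reurdef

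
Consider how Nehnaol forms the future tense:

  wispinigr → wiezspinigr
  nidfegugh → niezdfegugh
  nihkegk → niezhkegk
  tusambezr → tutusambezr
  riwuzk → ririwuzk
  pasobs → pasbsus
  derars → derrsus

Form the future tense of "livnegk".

wispinigr and tusambezr both end in -r yet inflect differently (wiezspinigr, tutusambezr), so the final letter is not what conditions the rule; the second-to-last letter is.
"livnegk" has second-to-last letter 'g'. The stems whose second-to-last letter is 'g' (wispinigr → wiezspinigr, nidfegugh → niezdfegugh, nihkegk → niezhkegk) insert -ez- after the first vowel.
The other patterns: stems whose second-to-last letter is 'z' repeat the first consonant+vowel as a prefix; stems whose second-to-last letter is 'b' or 'r' delete the last vowel and add -us.
So livnegk → liezvnegk.

liezvnegk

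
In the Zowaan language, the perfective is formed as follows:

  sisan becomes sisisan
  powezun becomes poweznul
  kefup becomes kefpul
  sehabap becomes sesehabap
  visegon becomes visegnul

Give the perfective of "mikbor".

mikbrul

"mikbor" has last vowel 'o'. The one such stem in the data (visegon → visegnul) deletes the last vowel and adds -ul (as do powezun, kefup), so the same rule applies.
So mikbor → mikbrul.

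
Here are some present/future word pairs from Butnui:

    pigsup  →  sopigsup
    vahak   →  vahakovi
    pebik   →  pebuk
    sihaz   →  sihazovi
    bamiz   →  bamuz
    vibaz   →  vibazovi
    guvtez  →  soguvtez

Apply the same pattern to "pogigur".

bamiz and sihaz both end in -z yet inflect differently (bamuz, sihazovi), so the final letter is not what conditions the rule; the last vowel is.
"pogigur" has last vowel 'u'. The one such stem in the data (pigsup → sopigsup) adds the prefix so-, so the same rule applies.
So pogigur → sopogigur.

sopogigur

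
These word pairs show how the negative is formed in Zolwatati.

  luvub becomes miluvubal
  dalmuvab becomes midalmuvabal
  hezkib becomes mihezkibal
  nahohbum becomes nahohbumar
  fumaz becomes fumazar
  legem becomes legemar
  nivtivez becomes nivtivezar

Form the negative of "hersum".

hersumar

luvub and nahohbum both have last vowel 'u' yet inflect differently (miluvubal, nahohbumar), so the last vowel is not what conditions the rule; the final letter is.
"hersum" ends in -m. The stems ending in -m (nahohbum → nahohbumar, legem → legemar) add -ar.
The other pattern: stems ending in -b add mi- … -al around the stem.
So hersum → hersumar.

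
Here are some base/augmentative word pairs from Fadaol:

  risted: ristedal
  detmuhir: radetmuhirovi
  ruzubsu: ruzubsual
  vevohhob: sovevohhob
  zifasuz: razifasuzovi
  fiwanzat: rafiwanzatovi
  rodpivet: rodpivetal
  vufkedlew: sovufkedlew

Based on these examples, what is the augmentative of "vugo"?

rodpivet and fiwanzat both end in -t yet inflect differently (rodpivetal, rafiwanzatovi), so the final letter is not what conditions the rule; the first letter is.
"vugo" begins with v-. The stems beginning with v- (vevohhob → sovevohhob, vufkedlew → sovufkedlew) add the prefix so-.
The other patterns: stems beginning with r- add -al; stems beginning with d-, f- or z- add ra- … -ovi around the stem.
So vugo → sovugo.

sovugo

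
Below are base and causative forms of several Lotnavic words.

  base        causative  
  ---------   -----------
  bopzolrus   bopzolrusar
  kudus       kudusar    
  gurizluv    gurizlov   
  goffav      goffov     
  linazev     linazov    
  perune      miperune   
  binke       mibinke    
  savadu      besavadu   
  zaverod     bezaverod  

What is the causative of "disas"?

disasar

bopzolrus and gurizluv both have last vowel 'u' yet inflect differently (bopzolrusar, gurizlov), so the last vowel is not what conditions the rule; the final letter is.
"disas" ends in -s. The stems ending in -s (bopzolrus → bopzolrusar, kudus → kudusar) add -ar.
The other patterns: stems ending in -v change the last vowel to 'o'; stems ending in -e add the prefix mi-; stems ending in -d or -u add the prefix be-.
So disas → disasar.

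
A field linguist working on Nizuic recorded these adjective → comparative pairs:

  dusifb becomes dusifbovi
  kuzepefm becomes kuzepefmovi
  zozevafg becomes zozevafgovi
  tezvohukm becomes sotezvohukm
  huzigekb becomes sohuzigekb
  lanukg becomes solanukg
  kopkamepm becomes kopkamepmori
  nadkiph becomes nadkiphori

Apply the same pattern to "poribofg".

kuzepefm and tezvohukm both end in -m yet inflect differently (kuzepefmovi, sotezvohukm), so the final letter is not what conditions the rule; the second-to-last letter is.
"poribofg" has second-to-last letter 'f'. The stems whose second-to-last letter is 'f' (dusifb → dusifbovi, kuzepefm → kuzepefmovi, zozevafg → zozevafgovi) add -ovi.
So poribofg → poribofgovi.

poribofgovi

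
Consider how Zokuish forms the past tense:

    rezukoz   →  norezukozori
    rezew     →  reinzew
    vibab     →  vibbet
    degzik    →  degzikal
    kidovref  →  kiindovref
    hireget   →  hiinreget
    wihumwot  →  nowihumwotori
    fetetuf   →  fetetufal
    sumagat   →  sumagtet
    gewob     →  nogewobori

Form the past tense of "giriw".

giriwal

hireget and sumagat both end in -t yet inflect differently (hiinreget, sumagtet), so the final letter is not what conditions the rule; the last vowel is.
"giriw" has last vowel 'i'. The one such stem in the data (degzik → degzikal) adds -al, so the same rule applies.
So giriw → giriwal.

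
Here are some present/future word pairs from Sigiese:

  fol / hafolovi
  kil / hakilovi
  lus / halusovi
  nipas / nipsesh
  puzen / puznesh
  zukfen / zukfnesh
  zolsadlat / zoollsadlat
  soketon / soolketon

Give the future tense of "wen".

hawenovi

"wen" has 1 vowel. The stems with 1 vowel (fol → hafolovi, kil → hakilovi, lus → halusovi) add ha- … -ovi around the stem.
So wen → hawenovi.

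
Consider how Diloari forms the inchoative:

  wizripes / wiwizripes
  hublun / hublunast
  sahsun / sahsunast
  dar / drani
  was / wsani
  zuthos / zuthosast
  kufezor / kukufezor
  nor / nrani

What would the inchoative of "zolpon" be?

zolponast

"zolpon" has 2 vowels. The stems with 2 vowels (zuthos → zuthosast, hublun → hublunast, sahsun → sahsunast) add -ast.
The other patterns: stems with 1 vowel delete the last vowel and add -ani; stems with 3 vowels repeat the first consonant+vowel as a prefix.
So zolpon → zolponast.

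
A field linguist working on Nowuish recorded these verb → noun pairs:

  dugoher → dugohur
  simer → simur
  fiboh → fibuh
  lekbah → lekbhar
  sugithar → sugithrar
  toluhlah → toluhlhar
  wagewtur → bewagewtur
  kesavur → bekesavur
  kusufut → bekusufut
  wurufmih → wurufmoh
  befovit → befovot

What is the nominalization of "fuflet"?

fuflut

fiboh and lekbah both end in -h yet inflect differently (fibuh, lekbhar), so the final letter is not what conditions the rule; the last vowel is.
"fuflet" has last vowel 'e'. The stems whose last vowel is 'e' (dugoher → dugohur, simer → simur) change the last vowel to 'u'.
So fuflet → fuflut.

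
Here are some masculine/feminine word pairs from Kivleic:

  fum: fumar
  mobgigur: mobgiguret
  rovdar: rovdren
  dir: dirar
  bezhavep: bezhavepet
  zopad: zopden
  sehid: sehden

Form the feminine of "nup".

nupar

dir and rovdar both end in -r yet inflect differently (dirar, rovdren), so the final letter is not what conditions the rule; the number of vowels is.
"nup" has 1 vowel. The stems with 1 vowel (dir → dirar, fum → fumar) add -ar.
So nup → nupar.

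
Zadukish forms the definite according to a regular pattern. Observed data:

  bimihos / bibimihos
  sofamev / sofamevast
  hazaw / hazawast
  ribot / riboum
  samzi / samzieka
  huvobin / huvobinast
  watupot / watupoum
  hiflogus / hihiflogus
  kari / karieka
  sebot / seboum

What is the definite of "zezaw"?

bimihos and ribot both have last vowel 'o' yet inflect differently (bibimihos, riboum), so the last vowel is not what conditions the rule; the final letter is.
"zezaw" ends in -w. The one such stem in the data (hazaw → hazawast) adds -ast, so the same rule applies.
The other patterns: stems ending in -i add -eka; stems ending in -s repeat the first consonant+vowel as a prefix; stems ending in -t drop the final letter and add -um.
So zezaw → zezawast.

zezawast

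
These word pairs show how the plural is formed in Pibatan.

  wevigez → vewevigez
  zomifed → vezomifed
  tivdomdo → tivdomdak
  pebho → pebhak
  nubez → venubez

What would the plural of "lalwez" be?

velalwez

tivdomdo and zomifed both have 3 vowels yet inflect differently (tivdomdak, vezomifed), so the number of vowels is not what conditions the rule; the final letter is.
"lalwez" ends in -z. The stems ending in -z (wevigez → vewevigez, nubez → venubez) add the prefix ve-.
The other pattern: stems ending in -o drop the final letter and add -ak.
So lalwez → velalwez.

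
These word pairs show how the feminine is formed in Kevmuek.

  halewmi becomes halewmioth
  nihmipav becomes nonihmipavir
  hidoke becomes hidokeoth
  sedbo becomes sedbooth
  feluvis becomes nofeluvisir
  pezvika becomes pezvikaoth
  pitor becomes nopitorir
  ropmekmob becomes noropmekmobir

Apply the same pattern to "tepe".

tepeoth

"tepe" ends in a vowel. The stems ending in a vowel (hidoke → hidokeoth, pezvika → pezvikaoth, halewmi → halewmioth) add -oth.
So tepe → tepeoth.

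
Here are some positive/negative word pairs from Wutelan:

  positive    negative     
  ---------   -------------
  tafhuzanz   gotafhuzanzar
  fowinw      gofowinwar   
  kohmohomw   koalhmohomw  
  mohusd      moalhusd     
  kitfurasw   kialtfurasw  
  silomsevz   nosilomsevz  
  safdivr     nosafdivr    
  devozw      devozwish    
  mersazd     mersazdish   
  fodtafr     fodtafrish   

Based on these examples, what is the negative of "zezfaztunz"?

gozezfaztunzar

fowinw and kohmohomw both end in -w yet inflect differently (gofowinwar, koalhmohomw), so the final letter is not what conditions the rule; the second-to-last letter is.
"zezfaztunz" has second-to-last letter 'n'. The stems whose second-to-last letter is 'n' (tafhuzanz → gotafhuzanzar, fowinw → gofowinwar) add go- … -ar around the stem.
So zezfaztunz → gozezfaztunzar.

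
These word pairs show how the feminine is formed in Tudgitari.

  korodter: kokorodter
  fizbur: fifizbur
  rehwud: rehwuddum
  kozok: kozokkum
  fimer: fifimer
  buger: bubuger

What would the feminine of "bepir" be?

fizbur and rehwud both have last vowel 'u' yet inflect differently (fifizbur, rehwuddum), so the last vowel is not what conditions the rule; the final letter is.
"bepir" ends in -r. The stems ending in -r (korodter → kokorodter, fimer → fifimer, fizbur → fifizbur) repeat the first consonant+vowel as a prefix.
The other pattern: stems ending in -d or -k double the final consonant and add -um.
So bepir → bebepir.

bebepir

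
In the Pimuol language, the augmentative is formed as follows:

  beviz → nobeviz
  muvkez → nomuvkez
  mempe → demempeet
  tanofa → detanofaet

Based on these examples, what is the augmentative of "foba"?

"foba" ends in a vowel. The stems ending in a vowel (mempe → demempeet, tanofa → detanofaet) add de- … -et around the stem.
The other pattern: stems ending in a consonant add the prefix no-.
So foba → defobaet.

defobaet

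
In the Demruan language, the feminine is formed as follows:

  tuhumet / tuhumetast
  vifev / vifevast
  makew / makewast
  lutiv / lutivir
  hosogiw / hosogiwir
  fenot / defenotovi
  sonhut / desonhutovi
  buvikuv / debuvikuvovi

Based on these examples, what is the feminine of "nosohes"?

vifev and lutiv both end in -v yet inflect differently (vifevast, lutivir), so the final letter is not what conditions the rule; the last vowel is.
"nosohes" has last vowel 'e'. The stems whose last vowel is 'e' (tuhumet → tuhumetast, vifev → vifevast, makew → makewast) add -ast.
The other patterns: stems whose last vowel is 'i' add -ir; stems whose last vowel is 'o' or 'u' add de- … -ovi around the stem.
So nosohes → nosohesast.

nosohesast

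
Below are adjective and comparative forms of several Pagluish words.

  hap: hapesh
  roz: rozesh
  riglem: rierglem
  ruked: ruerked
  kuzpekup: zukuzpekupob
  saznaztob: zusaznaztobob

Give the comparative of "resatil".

"resatil" has 3 vowels. The stems with 3 vowels (kuzpekup → zukuzpekupob, saznaztob → zusaznaztobob) add zu- … -ob around the stem.
So resatil → zuresatilob.

zuresatilob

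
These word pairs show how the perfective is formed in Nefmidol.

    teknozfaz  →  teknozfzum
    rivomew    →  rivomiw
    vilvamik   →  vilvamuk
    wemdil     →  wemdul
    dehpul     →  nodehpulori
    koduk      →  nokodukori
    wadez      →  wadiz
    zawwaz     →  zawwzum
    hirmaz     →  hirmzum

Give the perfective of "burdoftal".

burdoftlum

hirmaz and wadez both end in -z yet inflect differently (hirmzum, wadiz), so the final letter is not what conditions the rule; the last vowel is.
"burdoftal" has last vowel 'a'. The stems whose last vowel is 'a' (hirmaz → hirmzum, zawwaz → zawwzum, teknozfaz → teknozfzum) delete the last vowel and add -um.
The other patterns: stems whose last vowel is 'u' add no- … -ori around the stem; stems whose last vowel is 'e' change the last vowel to 'i'; stems whose last vowel is 'i' change the last vowel to 'u'.
So burdoftal → burdoftlum.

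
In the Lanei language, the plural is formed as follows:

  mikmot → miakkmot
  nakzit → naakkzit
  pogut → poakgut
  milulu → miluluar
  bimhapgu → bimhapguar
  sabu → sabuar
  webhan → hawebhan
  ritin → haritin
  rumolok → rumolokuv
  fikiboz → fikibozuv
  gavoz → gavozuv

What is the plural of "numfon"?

pogut and milulu both have last vowel 'u' yet inflect differently (poakgut, miluluar), so the last vowel is not what conditions the rule; the final letter is.
"numfon" ends in -n. The stems ending in -n (webhan → hawebhan, ritin → haritin) add the prefix ha-.
The other patterns: stems ending in -t insert -ak- after the first vowel; stems ending in -u add -ar; stems ending in -k or -z add -uv.
So numfon → hanumfon.

hanumfon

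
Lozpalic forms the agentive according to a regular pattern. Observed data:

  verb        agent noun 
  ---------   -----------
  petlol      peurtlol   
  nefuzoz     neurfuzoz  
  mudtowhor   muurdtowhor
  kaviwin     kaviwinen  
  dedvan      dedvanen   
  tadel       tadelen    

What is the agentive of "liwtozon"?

liurwtozon

"liwtozon" has last vowel 'o'. The stems whose last vowel is 'o' (petlol → peurtlol, nefuzoz → neurfuzoz, mudtowhor → muurdtowhor) insert -ur- after the first vowel.
So liwtozon → liurwtozon.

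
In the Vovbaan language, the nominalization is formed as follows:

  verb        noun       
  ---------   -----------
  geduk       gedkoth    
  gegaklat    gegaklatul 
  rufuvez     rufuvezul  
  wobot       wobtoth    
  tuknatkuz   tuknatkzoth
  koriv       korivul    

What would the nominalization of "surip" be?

suripul

wobot and gegaklat both end in -t yet inflect differently (wobtoth, gegaklatul), so the final letter is not what conditions the rule; the last vowel is.
"surip" has last vowel 'i'. The one such stem in the data (koriv → korivul) adds -ul, so the same rule applies.
So surip → suripul.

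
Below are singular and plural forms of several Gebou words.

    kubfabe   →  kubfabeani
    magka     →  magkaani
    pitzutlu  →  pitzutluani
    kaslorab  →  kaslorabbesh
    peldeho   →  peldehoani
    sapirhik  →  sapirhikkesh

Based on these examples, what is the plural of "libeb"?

kaslorab and magka both have last vowel 'a' yet inflect differently (kaslorabbesh, magkaani), so the last vowel is not what conditions the rule; whether the stem ends in a vowel or a consonant is.
"libeb" ends in a consonant. The stems ending in a consonant (sapirhik → sapirhikkesh, kaslorab → kaslorabbesh) double the final consonant and add -esh.
So libeb → libebbesh.

libebbesh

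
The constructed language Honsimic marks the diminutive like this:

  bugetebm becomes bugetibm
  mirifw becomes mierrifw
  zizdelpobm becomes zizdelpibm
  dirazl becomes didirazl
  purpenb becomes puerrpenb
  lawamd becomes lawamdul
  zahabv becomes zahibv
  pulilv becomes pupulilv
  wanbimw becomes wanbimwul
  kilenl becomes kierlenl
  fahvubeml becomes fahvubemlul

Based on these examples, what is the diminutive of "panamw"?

"panamw" has second-to-last letter 'm'. The stems whose second-to-last letter is 'm' (wanbimw → wanbimwul, fahvubeml → fahvubemlul, lawamd → lawamdul) add -ul.
The other patterns: stems whose second-to-last letter is 'f' or 'n' insert -er- after the first vowel; stems whose second-to-last letter is 'b' change the last vowel to 'i'; stems whose second-to-last letter is 'l' or 'z' repeat the first consonant+vowel as a prefix.
So panamw → panamwul.

panamwul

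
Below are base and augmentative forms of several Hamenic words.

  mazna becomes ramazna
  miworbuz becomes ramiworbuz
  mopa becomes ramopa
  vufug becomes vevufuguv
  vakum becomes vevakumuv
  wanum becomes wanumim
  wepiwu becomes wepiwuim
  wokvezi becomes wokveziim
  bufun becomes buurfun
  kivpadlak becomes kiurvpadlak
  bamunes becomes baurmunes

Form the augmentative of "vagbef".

"vagbef" begins with v-. The stems beginning with v- (vufug → vevufuguv, vakum → vevakumuv) add ve- … -uv around the stem.
The other patterns: stems beginning with m- add the prefix ra-; stems beginning with w- add -im; stems beginning with b- or k- insert -ur- after the first vowel.
So vagbef → vevagbefuv.

vevagbefuv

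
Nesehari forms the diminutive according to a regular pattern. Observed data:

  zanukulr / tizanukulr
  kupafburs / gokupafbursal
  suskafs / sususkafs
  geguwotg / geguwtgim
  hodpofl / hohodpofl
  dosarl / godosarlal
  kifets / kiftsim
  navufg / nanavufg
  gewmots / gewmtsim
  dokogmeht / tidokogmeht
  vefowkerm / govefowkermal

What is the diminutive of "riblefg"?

ririblefg

"riblefg" has second-to-last letter 'f'. The stems whose second-to-last letter is 'f' (navufg → nanavufg, suskafs → sususkafs, hodpofl → hohodpofl) repeat the first consonant+vowel as a prefix.
The other patterns: stems whose second-to-last letter is 'r' add go- … -al around the stem; stems whose second-to-last letter is 't' delete the last vowel and add -im; stems whose second-to-last letter is 'h' or 'l' add the prefix ti-.
So riblefg → ririblefg.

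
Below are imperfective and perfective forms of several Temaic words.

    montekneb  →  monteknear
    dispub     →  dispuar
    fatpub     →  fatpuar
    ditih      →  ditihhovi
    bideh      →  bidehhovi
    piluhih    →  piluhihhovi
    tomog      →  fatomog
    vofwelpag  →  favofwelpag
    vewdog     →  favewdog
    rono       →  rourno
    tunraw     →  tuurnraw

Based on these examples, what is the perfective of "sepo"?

"sepo" ends in -o. The one such stem in the data (rono → rourno) inserts -ur- after the first vowel (as does tunraw), so the same rule applies.
So sepo → seurpo.

seurpo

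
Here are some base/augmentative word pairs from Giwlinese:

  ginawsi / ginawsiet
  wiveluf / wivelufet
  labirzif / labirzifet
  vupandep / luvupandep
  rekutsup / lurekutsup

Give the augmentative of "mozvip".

lumozvip

"mozvip" ends in -p. The stems ending in -p (vupandep → luvupandep, rekutsup → lurekutsup) add the prefix lu-.
The other pattern: stems ending in -f or -i add -et.
So mozvip → lumozvip.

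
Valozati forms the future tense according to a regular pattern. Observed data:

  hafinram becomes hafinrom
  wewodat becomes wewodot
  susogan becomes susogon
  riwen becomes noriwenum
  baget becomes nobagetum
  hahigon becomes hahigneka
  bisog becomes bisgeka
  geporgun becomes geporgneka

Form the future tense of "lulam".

susogan and riwen both end in -n yet inflect differently (susogon, noriwenum), so the final letter is not what conditions the rule; the last vowel is.
"lulam" has last vowel 'a'. The stems whose last vowel is 'a' (hafinram → hafinrom, wewodat → wewodot, susogan → susogon) change the last vowel to 'o'.
So lulam → lulom.

lulom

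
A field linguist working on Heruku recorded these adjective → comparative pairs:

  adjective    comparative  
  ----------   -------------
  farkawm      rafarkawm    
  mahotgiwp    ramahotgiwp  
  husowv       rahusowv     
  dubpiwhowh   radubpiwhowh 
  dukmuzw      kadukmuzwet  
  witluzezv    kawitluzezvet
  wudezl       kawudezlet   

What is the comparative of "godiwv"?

husowv and witluzezv both end in -v yet inflect differently (rahusowv, kawitluzezvet), so the final letter is not what conditions the rule; the second-to-last letter is.
"godiwv" has second-to-last letter 'w'. The stems whose second-to-last letter is 'w' (farkawm → rafarkawm, mahotgiwp → ramahotgiwp, husowv → rahusowv) add the prefix ra-.
So godiwv → ragodiwv.

ragodiwv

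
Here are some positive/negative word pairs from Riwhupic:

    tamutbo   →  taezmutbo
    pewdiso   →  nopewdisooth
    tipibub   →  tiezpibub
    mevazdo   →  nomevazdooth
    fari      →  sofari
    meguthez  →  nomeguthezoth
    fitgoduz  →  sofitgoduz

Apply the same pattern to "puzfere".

nopuzfereoth

fitgoduz and meguthez both end in -z yet inflect differently (sofitgoduz, nomeguthezoth), so the final letter is not what conditions the rule; the first letter is.
"puzfere" begins with p-. The one such stem in the data (pewdiso → nopewdisooth) adds no- … -oth around the stem, so the same rule applies.
So puzfere → nopuzfereoth.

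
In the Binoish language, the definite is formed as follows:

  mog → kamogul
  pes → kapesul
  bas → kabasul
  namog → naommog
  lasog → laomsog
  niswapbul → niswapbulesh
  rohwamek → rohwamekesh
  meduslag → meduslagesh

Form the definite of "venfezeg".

mog and namog both end in -g yet inflect differently (kamogul, naommog), so the final letter is not what conditions the rule; the number of vowels is.
"venfezeg" has 3 vowels. The stems with 3 vowels (niswapbul → niswapbulesh, rohwamek → rohwamekesh, meduslag → meduslagesh) add -esh.
So venfezeg → venfezegesh.

venfezegesh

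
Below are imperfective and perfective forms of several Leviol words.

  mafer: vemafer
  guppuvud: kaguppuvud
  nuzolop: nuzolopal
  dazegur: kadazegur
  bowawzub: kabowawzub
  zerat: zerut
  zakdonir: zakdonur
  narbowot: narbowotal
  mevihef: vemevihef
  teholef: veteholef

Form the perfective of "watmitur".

kawatmitur

mafer and dazegur both end in -r yet inflect differently (vemafer, kadazegur), so the final letter is not what conditions the rule; the last vowel is.
"watmitur" has last vowel 'u'. The stems whose last vowel is 'u' (bowawzub → kabowawzub, dazegur → kadazegur, guppuvud → kaguppuvud) add the prefix ka-.
So watmitur → kawatmitur.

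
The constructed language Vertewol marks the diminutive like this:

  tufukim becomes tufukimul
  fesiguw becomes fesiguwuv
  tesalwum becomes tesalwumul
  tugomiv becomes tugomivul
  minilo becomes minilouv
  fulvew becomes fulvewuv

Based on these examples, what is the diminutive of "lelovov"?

"lelovov" ends in -v. The one such stem in the data (tugomiv → tugomivul) adds -ul, so the same rule applies.
The other pattern: stems ending in -o or -w add -uv.
So lelovov → lelovovul.

lelovovul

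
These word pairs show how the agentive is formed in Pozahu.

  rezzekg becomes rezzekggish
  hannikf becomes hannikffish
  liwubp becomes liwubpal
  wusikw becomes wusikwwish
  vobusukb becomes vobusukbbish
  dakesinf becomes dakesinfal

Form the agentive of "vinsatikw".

vinsatikwwish

hannikf and dakesinf both end in -f yet inflect differently (hannikffish, dakesinfal), so the final letter is not what conditions the rule; the second-to-last letter is.
"vinsatikw" has second-to-last letter 'k'. The stems whose second-to-last letter is 'k' (wusikw → wusikwwish, hannikf → hannikffish, rezzekg → rezzekggish) double the final consonant and add -ish.
The other pattern: stems whose second-to-last letter is 'b' or 'n' add -al.
So vinsatikw → vinsatikwwish.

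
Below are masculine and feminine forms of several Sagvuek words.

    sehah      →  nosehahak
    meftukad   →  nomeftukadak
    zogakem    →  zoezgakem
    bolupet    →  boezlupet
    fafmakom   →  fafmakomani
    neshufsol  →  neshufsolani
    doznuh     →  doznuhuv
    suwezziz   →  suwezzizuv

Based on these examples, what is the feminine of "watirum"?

watirumuv

"watirum" has last vowel 'u'. The one such stem in the data (doznuh → doznuhuv) adds -uv, so the same rule applies.
The other patterns: stems whose last vowel is 'a' add no- … -ak around the stem; stems whose last vowel is 'e' insert -ez- after the first vowel; stems whose last vowel is 'o' add -ani.
So watirum → watirumuv.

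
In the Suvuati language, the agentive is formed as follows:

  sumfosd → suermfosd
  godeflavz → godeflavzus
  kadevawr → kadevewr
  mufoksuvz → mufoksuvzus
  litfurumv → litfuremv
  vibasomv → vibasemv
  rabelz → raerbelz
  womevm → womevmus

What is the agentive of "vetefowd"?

vetefewd

"vetefowd" has second-to-last letter 'w'. The one such stem in the data (kadevawr → kadevewr) changes the last vowel to 'e' (as do litfurumv, vibasomv), so the same rule applies.
The other patterns: stems whose second-to-last letter is 'v' add -us; stems whose second-to-last letter is 'l' or 's' insert -er- after the first vowel.
So vetefowd → vetefewd.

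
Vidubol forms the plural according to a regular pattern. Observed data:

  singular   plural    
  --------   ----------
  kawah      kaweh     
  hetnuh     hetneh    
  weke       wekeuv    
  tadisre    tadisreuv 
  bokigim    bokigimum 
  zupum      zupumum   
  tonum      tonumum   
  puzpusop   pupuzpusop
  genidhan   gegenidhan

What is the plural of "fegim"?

fegimum

hetnuh and zupum both have last vowel 'u' yet inflect differently (hetneh, zupumum), so the last vowel is not what conditions the rule; the final letter is.
"fegim" ends in -m. The stems ending in -m (bokigim → bokigimum, zupum → zupumum, tonum → tonumum) add -um.
So fegim → fegimum.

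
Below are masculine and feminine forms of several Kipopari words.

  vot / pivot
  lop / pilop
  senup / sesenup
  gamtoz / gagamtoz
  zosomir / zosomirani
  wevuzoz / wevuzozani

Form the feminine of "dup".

"dup" has 1 vowel. The stems with 1 vowel (vot → pivot, lop → pilop) add the prefix pi-.
So dup → pidup.

pidup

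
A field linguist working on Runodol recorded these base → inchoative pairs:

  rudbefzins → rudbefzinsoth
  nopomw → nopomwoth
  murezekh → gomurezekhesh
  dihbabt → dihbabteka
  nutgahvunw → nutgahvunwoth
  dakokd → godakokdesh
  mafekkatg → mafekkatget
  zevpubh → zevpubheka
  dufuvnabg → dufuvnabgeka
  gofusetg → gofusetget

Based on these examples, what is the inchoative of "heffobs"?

dufuvnabg and mafekkatg both end in -g yet inflect differently (dufuvnabgeka, mafekkatget), so the final letter is not what conditions the rule; the second-to-last letter is.
"heffobs" has second-to-last letter 'b'. The stems whose second-to-last letter is 'b' (dufuvnabg → dufuvnabgeka, zevpubh → zevpubheka, dihbabt → dihbabteka) add -eka.
The other patterns: stems whose second-to-last letter is 't' add -et; stems whose second-to-last letter is 'k' add go- … -esh around the stem; stems whose second-to-last letter is 'm' or 'n' add -oth.
So heffobs → heffobseka.

heffobseka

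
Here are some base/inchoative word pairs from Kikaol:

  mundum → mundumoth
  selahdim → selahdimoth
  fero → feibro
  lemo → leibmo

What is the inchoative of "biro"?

mundum and fero both have 2 vowels yet inflect differently (mundumoth, feibro), so the number of vowels is not what conditions the rule; whether the stem ends in a vowel or a consonant is.
"biro" ends in a vowel. The stems ending in a vowel (fero → feibro, lemo → leibmo) insert -ib- after the first vowel.
The other pattern: stems ending in a consonant add -oth.
So biro → biibro.

biibro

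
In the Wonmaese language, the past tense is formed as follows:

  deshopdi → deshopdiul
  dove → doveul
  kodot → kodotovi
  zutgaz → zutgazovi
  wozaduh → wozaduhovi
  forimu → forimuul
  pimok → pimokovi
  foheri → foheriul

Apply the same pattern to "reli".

"reli" ends in a vowel. The stems ending in a vowel (forimu → forimuul, foheri → foheriul, dove → doveul) add -ul.
The other pattern: stems ending in a consonant add -ovi.
So reli → reliul.

reliul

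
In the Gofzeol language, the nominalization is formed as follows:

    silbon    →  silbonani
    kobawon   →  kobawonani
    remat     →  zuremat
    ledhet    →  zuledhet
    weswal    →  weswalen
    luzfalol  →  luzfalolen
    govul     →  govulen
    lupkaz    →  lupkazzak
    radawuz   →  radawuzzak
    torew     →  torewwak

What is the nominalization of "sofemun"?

sofemunani

"sofemun" ends in -n. The stems ending in -n (silbon → silbonani, kobawon → kobawonani) add -ani.
So sofemun → sofemunani.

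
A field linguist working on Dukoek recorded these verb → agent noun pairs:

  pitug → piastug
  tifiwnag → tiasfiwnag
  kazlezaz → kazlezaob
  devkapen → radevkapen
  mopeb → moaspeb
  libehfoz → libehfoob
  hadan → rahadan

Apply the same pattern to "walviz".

walviob

"walviz" ends in -z. The stems ending in -z (libehfoz → libehfoob, kazlezaz → kazlezaob) drop the final letter and add -ob.
So walviz → walviob.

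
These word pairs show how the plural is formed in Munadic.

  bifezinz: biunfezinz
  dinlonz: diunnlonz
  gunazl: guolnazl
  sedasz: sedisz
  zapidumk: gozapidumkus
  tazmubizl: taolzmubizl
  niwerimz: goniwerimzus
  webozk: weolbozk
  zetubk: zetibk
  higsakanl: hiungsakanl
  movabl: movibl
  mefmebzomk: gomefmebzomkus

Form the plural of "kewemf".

gokewemfus

"kewemf" has second-to-last letter 'm'. The stems whose second-to-last letter is 'm' (mefmebzomk → gomefmebzomkus, zapidumk → gozapidumkus, niwerimz → goniwerimzus) add go- … -us around the stem.
The other patterns: stems whose second-to-last letter is 'n' insert -un- after the first vowel; stems whose second-to-last letter is 'z' insert -ol- after the first vowel; stems whose second-to-last letter is 'b' or 's' change the last vowel to 'i'.
So kewemf → gokewemfus.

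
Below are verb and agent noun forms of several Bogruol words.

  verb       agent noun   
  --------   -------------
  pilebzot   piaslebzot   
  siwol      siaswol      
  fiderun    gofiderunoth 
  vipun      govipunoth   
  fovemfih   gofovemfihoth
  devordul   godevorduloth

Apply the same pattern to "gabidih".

gogabidihoth

"gabidih" has last vowel 'i'. The one such stem in the data (fovemfih → gofovemfihoth) adds go- … -oth around the stem, so the same rule applies.
So gabidih → gogabidihoth.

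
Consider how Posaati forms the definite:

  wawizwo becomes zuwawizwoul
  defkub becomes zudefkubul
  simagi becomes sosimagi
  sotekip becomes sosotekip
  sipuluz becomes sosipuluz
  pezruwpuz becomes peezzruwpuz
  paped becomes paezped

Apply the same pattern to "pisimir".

sipuluz and pezruwpuz both end in -z yet inflect differently (sosipuluz, peezzruwpuz), so the final letter is not what conditions the rule; the first letter is.
"pisimir" begins with p-. The stems beginning with p- (pezruwpuz → peezzruwpuz, paped → paezped) insert -ez- after the first vowel.
The other patterns: stems beginning with d- or w- add zu- … -ul around the stem; stems beginning with s- add the prefix so-.
So pisimir → piezsimir.

piezsimir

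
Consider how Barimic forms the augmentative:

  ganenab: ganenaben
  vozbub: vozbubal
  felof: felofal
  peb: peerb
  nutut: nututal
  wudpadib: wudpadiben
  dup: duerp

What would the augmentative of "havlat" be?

peb and vozbub both end in -b yet inflect differently (peerb, vozbubal), so the final letter is not what conditions the rule; the number of vowels is.
"havlat" has 2 vowels. The stems with 2 vowels (vozbub → vozbubal, felof → felofal, nutut → nututal) add -al.
The other patterns: stems with 1 vowel insert -er- after the first vowel; stems with 3 vowels add -en.
So havlat → havlatal.

havlatal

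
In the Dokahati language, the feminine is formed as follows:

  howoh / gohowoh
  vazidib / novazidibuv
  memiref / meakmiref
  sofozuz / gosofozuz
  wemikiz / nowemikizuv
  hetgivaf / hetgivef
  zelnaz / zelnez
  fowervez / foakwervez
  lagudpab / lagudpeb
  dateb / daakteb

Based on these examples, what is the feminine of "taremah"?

taremeh

vazidib and lagudpab both end in -b yet inflect differently (novazidibuv, lagudpeb), so the final letter is not what conditions the rule; the last vowel is.
"taremah" has last vowel 'a'. The stems whose last vowel is 'a' (lagudpab → lagudpeb, hetgivaf → hetgivef, zelnaz → zelnez) change the last vowel to 'e'.
So taremah → taremeh.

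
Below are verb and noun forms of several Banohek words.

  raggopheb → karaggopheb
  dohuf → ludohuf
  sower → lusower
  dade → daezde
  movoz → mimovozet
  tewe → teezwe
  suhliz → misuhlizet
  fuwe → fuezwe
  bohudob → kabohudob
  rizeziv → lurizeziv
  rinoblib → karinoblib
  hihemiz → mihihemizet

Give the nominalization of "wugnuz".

"wugnuz" ends in -z. The stems ending in -z (movoz → mimovozet, hihemiz → mihihemizet, suhliz → misuhlizet) add mi- … -et around the stem.
So wugnuz → miwugnuzet.

miwugnuzet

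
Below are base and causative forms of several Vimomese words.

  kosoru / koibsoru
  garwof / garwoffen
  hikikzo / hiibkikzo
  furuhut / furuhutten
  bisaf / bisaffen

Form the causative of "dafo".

"dafo" ends in a vowel. The stems ending in a vowel (kosoru → koibsoru, hikikzo → hiibkikzo) insert -ib- after the first vowel.
So dafo → daibfo.

daibfo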